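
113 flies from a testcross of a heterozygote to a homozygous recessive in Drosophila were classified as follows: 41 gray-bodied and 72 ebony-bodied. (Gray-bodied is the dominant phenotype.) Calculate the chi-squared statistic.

8.504

A testcross of a heterozygote (Aa × aa) gives a 1:1 phenotypic ratio.
Expected counts for N = 113 under a 1:1 ratio (total parts = 2):
  gray-bodied: 113 × 1/2 = 56.5
  ebony-bodied: 113 × 1/2 = 56.5
χ² = Σ (O − E)² / E
  gray-bodied: (41 − 56.5)² / 56.5 = 4.2522
  ebony-bodied: (72 − 56.5)² / 56.5 = 4.2522
χ² = 4.2522 + 4.2522 = 8.5044 ≈ 8.504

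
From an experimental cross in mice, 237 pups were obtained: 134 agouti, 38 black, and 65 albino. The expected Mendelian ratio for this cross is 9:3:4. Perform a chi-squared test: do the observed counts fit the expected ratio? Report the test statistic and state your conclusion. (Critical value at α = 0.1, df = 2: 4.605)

1.494; consistent

The 9:3:4 ratio has 16 parts, so with N = 237 the expected counts are:
  agouti: 237 × 9/16 = 133.3125
  black: 237 × 3/16 = 44.4375
  albino: 237 × 4/16 = 59.25
χ² = Σ (O − E)² / E
  agouti: (134 − 133.3125)² / 133.3125 = 0.0035
  black: (38 − 44.4375)² / 44.4375 = 0.9326
  albino: (65 − 59.25)² / 59.25 = 0.5580
χ² = 0.0035 + 0.9326 + 0.5580 = 1.4941 ≈ 1.494
Degrees of freedom = 3 − 1 = 2; critical value at α = 0.1 is 4.605.
Since 1.494 < 4.605, we fail to reject the null hypothesis — the data are consistent with the 9:3:4 ratio.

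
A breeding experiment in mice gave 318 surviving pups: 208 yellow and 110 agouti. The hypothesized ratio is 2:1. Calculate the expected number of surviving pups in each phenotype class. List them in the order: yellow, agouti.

Expected counts for N = 318 under a 2:1 ratio (total parts = 3):
  yellow: 318 × 2/3 = 212
  agouti: 318 × 1/3 = 106

212, 106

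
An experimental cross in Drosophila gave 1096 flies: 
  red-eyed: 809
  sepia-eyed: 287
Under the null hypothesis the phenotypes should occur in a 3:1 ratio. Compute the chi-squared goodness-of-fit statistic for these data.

Under the 3:1 hypothesis (Σ ratio = 4, N = 1096):
  red-eyed: 1096 × 3/4 = 822
  sepia-eyed: 1096 × 1/4 = 274
χ² = Σ (O − E)² / E
  red-eyed: (809 − 822)² / 822 = 0.2056
  sepia-eyed: (287 − 274)² / 274 = 0.6168
χ² = 0.2056 + 0.6168 = 0.8224 ≈ 0.822

0.822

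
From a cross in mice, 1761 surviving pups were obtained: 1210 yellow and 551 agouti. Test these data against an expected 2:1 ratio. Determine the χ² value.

Expected counts for N = 1761 under a 2:1 ratio (total parts = 3):
  yellow: 1761 × 2/3 = 1174
  agouti: 1761 × 1/3 = 587
χ² = Σ (O − E)² / E
  yellow: (1210 − 1174)² / 1174 = 1.1039
  agouti: (551 − 587)² / 587 = 2.2078
χ² = 1.1039 + 2.2078 = 3.3117 ≈ 3.312

3.312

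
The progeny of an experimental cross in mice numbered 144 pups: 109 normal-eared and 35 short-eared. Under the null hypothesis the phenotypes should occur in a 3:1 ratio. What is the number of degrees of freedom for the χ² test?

1

A goodness-of-fit test with 2 phenotype classes has df = 2 − 1 = 1.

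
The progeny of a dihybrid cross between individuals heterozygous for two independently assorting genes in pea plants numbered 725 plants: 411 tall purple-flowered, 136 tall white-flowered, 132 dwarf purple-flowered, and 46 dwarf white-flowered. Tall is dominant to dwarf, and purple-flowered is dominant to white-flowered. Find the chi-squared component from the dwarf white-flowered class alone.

A dihybrid F₂ with independent assortment and complete dominance at both loci gives a 9:3:3:1 phenotypic ratio.
Under the 9:3:3:1 hypothesis (Σ ratio = 16, N = 725):
  tall purple-flowered: 725 × 9/16 = 407.8125
  tall white-flowered: 725 × 3/16 = 135.9375
  dwarf purple-flowered: 725 × 3/16 = 135.9375
  dwarf white-flowered: 725 × 1/16 = 45.3125
Contribution of dwarf white-flowered: (46 − 45.3125)² / 45.3125 = 0.0104

0.010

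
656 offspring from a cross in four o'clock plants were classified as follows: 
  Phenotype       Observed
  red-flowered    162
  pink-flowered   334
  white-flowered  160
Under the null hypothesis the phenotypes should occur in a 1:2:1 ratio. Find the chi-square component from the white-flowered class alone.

Expected counts for N = 656 under a 1:2:1 ratio (total parts = 4):
  red-flowered: 656 × 1/4 = 164
  pink-flowered: 656 × 2/4 = 328
  white-flowered: 656 × 1/4 = 164
Contribution of white-flowered: (160 − 164)² / 164 = 0.0976

0.098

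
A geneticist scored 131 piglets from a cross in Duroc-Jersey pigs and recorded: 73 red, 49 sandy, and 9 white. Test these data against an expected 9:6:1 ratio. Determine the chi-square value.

0.087

The 9:6:1 ratio has 16 parts, so with N = 131 the expected counts are:
  red: 131 × 9/16 = 73.6875
  sandy: 131 × 6/16 = 49.125
  white: 131 × 1/16 = 8.1875
χ² = Σ (O − E)² / E
  red: (73 − 73.6875)² / 73.6875 = 0.0064
  sandy: (49 − 49.125)² / 49.125 = 0.0003
  white: (9 − 8.1875)² / 8.1875 = 0.0806
χ² = 0.0064 + 0.0003 + 0.0806 = 0.0873 ≈ 0.087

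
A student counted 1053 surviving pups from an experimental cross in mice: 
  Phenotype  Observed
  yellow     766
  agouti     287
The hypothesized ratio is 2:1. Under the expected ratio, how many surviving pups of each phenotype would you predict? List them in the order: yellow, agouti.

702, 351

Total ratio parts = 3. Expected numbers out of 1053:
  yellow: 1053 × 2/3 = 702
  agouti: 1053 × 1/3 = 351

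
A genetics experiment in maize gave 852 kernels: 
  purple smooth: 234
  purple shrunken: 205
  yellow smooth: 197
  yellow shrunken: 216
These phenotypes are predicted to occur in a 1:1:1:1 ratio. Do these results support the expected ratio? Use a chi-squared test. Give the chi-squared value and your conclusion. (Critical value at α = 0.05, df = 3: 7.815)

3.615; consistent

Expected counts for N = 852 under a 1:1:1:1 ratio (total parts = 4):
  purple smooth: 852 × 1/4 = 213
  purple shrunken: 852 × 1/4 = 213
  yellow smooth: 852 × 1/4 = 213
  yellow shrunken: 852 × 1/4 = 213
χ² = Σ (O − E)² / E
  purple smooth: (234 − 213)² / 213 = 2.0704
  purple shrunken: (205 − 213)² / 213 = 0.3005
  yellow smooth: (197 − 213)² / 213 = 1.2019
  yellow shrunken: (216 − 213)² / 213 = 0.0423
χ² = 2.0704 + 0.3005 + 1.2019 + 0.0423 = 3.6151 ≈ 3.615
Degrees of freedom = 4 − 1 = 3; critical value at α = 0.05 is 7.815.
Since 3.615 < 7.815, we fail to reject the null hypothesis — the data are consistent with the 1:1:1:1 ratio.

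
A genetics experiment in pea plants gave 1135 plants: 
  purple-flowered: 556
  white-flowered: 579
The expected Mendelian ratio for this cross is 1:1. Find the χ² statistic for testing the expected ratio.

0.466

Under the 1:1 hypothesis (Σ ratio = 2, N = 1135):
  purple-flowered: 1135 × 1/2 = 567.5
  white-flowered: 1135 × 1/2 = 567.5
χ² = Σ (O − E)² / E
  purple-flowered: (556 − 567.5)² / 567.5 = 0.2330
  white-flowered: (579 − 567.5)² / 567.5 = 0.2330
χ² = 0.2330 + 0.2330 = 0.466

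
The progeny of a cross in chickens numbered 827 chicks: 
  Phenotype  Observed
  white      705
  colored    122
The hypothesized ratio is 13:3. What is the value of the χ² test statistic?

8.676

Expected counts for N = 827 under a 13:3 ratio (total parts = 16):
  white: 827 × 13/16 = 671.9375
  colored: 827 × 3/16 = 155.0625
χ² = Σ (O − E)² / E
  white: (705 − 671.9375)² / 671.9375 = 1.6268
  colored: (122 − 155.0625)² / 155.0625 = 7.0496
χ² = 1.6268 + 7.0496 = 8.6764 ≈ 8.676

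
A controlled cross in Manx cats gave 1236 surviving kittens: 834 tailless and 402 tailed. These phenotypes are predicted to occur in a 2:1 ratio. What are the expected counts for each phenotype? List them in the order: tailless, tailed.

The 2:1 ratio has 3 parts, so with N = 1236 the expected counts are:
  tailless: 1236 × 2/3 = 824
  tailed: 1236 × 1/3 = 412

824, 412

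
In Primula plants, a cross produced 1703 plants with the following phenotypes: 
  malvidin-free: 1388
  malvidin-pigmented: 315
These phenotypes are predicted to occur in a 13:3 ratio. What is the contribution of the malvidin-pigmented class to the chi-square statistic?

The 13:3 ratio has 16 parts, so with N = 1703 the expected counts are:
  malvidin-free: 1703 × 13/16 = 1383.6875
  malvidin-pigmented: 1703 × 3/16 = 319.3125
Contribution of malvidin-pigmented: (315 − 319.3125)² / 319.3125 = 0.0582

0.058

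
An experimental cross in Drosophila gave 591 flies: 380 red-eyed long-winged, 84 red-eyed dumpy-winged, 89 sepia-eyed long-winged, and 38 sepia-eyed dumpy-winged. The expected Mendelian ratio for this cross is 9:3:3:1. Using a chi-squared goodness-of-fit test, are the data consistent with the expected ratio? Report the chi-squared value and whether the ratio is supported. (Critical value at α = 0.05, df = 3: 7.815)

17.617; not consistent

The 9:3:3:1 ratio has 16 parts, so with N = 591 the expected counts are:
  red-eyed long-winged: 591 × 9/16 = 332.4375
  red-eyed dumpy-winged: 591 × 3/16 = 110.8125
  sepia-eyed long-winged: 591 × 3/16 = 110.8125
  sepia-eyed dumpy-winged: 591 × 1/16 = 36.9375
χ² = Σ (O − E)² / E
  red-eyed long-winged: (380 − 332.4375)² / 332.4375 = 6.8049
  red-eyed dumpy-winged: (84 − 110.8125)² / 110.8125 = 6.4876
  sepia-eyed long-winged: (89 − 110.8125)² / 110.8125 = 4.2936
  sepia-eyed dumpy-winged: (38 − 36.9375)² / 36.9375 = 0.0306
χ² = 6.8049 + 6.4876 + 4.2936 + 0.0306 = 17.6167 ≈ 17.617
Degrees of freedom = 4 − 1 = 3; critical value at α = 0.05 is 7.815.
Since 17.617 > 7.815, we reject the null hypothesis — the data do not fit the 9:3:3:1 ratio.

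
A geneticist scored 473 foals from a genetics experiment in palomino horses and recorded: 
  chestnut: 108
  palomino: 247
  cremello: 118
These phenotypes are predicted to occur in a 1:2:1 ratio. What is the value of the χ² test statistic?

1.355

Under the 1:2:1 hypothesis (Σ ratio = 4, N = 473):
  chestnut: 473 × 1/4 = 118.25
  palomino: 473 × 2/4 = 236.5
  cremello: 473 × 1/4 = 118.25
χ² = Σ (O − E)² / E
  chestnut: (108 − 118.25)² / 118.25 = 0.8885
  palomino: (247 − 236.5)² / 236.5 = 0.4662
  cremello: (118 − 118.25)² / 118.25 = 0.0005
χ² = 0.8885 + 0.4662 + 0.0005 = 1.3552 ≈ 1.355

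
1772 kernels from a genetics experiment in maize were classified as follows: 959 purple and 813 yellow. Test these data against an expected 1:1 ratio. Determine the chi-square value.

12.029

Expected counts for N = 1772 under a 1:1 ratio (total parts = 2):
  purple: 1772 × 1/2 = 886
  yellow: 1772 × 1/2 = 886
χ² = Σ (O − E)² / E
  purple: (959 − 886)² / 886 = 6.0147
  yellow: (813 − 886)² / 886 = 6.0147
χ² = 6.0147 + 6.0147 = 12.0294 ≈ 12.029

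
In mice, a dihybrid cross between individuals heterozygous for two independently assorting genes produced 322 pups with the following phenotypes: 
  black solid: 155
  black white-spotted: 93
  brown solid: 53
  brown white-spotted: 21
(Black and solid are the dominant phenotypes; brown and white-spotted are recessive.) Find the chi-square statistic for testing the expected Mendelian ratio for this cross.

22.337

A dihybrid F₂ with independent assortment and complete dominance at both loci gives a 9:3:3:1 phenotypic ratio.
The 9:3:3:1 ratio has 16 parts, so with N = 322 the expected counts are:
  black solid: 322 × 9/16 = 181.125
  black white-spotted: 322 × 3/16 = 60.375
  brown solid: 322 × 3/16 = 60.375
  brown white-spotted: 322 × 1/16 = 20.125
χ² = Σ (O − E)² / E
  black solid: (155 − 181.125)² / 181.125 = 3.7682
  black white-spotted: (93 − 60.375)² / 60.375 = 17.6297
  brown solid: (53 − 60.375)² / 60.375 = 0.9009
  brown white-spotted: (21 − 20.125)² / 20.125 = 0.0380
χ² = 3.7682 + 17.6297 + 0.9009 + 0.0380 = 22.3368 ≈ 22.337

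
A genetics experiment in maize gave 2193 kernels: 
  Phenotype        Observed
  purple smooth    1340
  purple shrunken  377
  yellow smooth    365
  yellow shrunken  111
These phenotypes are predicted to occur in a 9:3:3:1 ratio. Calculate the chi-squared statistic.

22.170

Expected counts for N = 2193 under a 9:3:3:1 ratio (total parts = 16):
  purple smooth: 2193 × 9/16 = 1233.5625
  purple shrunken: 2193 × 3/16 = 411.1875
  yellow smooth: 2193 × 3/16 = 411.1875
  yellow shrunken: 2193 × 1/16 = 137.0625
χ² = Σ (O − E)² / E
  purple smooth: (1340 − 1233.5625)² / 1233.5625 = 9.1839
  purple shrunken: (377 − 411.1875)² / 411.1875 = 2.8425
  yellow smooth: (365 − 411.1875)² / 411.1875 = 5.1881
  yellow shrunken: (111 − 137.0625)² / 137.0625 = 4.9558
χ² = 9.1839 + 2.8425 + 5.1881 + 4.9558 = 22.1703 ≈ 22.170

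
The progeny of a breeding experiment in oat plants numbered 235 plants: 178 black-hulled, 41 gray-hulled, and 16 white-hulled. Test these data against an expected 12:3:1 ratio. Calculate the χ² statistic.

Total ratio parts = 16. Expected numbers out of 235:
  black-hulled: 235 × 12/16 = 176.25
  gray-hulled: 235 × 3/16 = 44.0625
  white-hulled: 235 × 1/16 = 14.6875
χ² = Σ (O − E)² / E
  black-hulled: (178 − 176.25)² / 176.25 = 0.0174
  gray-hulled: (41 − 44.0625)² / 44.0625 = 0.2129
  white-hulled: (16 − 14.6875)² / 14.6875 = 0.1173
χ² = 0.0174 + 0.2129 + 0.1173 = 0.3476 ≈ 0.348

0.348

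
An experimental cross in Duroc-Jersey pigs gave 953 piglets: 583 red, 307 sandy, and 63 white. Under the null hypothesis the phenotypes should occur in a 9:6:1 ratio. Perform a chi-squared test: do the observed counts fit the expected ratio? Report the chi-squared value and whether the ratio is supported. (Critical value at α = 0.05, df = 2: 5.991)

The 9:6:1 ratio has 16 parts, so with N = 953 the expected counts are:
  red: 953 × 9/16 = 536.0625
  sandy: 953 × 6/16 = 357.375
  white: 953 × 1/16 = 59.5625
χ² = Σ (O − E)² / E
  red: (583 − 536.0625)² / 536.0625 = 4.1098
  sandy: (307 − 357.375)² / 357.375 = 7.1008
  white: (63 − 59.5625)² / 59.5625 = 0.1984
χ² = 4.1098 + 7.1008 + 0.1984 = 11.409
Degrees of freedom = 3 − 1 = 2; critical value at α = 0.05 is 5.991.
Since 11.409 > 5.991, we reject the null hypothesis — the data do not fit the 9:6:1 ratio.

11.409; not consistent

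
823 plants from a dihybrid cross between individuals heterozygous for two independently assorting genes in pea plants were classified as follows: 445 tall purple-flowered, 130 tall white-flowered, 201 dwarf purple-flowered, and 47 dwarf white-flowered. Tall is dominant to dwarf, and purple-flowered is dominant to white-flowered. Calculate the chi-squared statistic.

A dihybrid F₂ with independent assortment and complete dominance at both loci gives a 9:3:3:1 phenotypic ratio.
Total ratio parts = 16. Expected numbers out of 823:
  tall purple-flowered: 823 × 9/16 = 462.9375
  tall white-flowered: 823 × 3/16 = 154.3125
  dwarf purple-flowered: 823 × 3/16 = 154.3125
  dwarf white-flowered: 823 × 1/16 = 51.4375
χ² = Σ (O − E)² / E
  tall purple-flowered: (445 − 462.9375)² / 462.9375 = 0.6950
  tall white-flowered: (130 − 154.3125)² / 154.3125 = 3.8305
  dwarf purple-flowered: (201 − 154.3125)² / 154.3125 = 14.1254
  dwarf white-flowered: (47 − 51.4375)² / 51.4375 = 0.3828
χ² = 0.6950 + 3.8305 + 14.1254 + 0.3828 = 19.0337 ≈ 19.034

19.034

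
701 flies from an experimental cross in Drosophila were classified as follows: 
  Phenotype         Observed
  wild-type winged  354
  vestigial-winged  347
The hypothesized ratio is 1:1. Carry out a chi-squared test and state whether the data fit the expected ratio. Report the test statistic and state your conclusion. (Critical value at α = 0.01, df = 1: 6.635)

0.070; consistent

Total ratio parts = 2. Expected numbers out of 701:
  wild-type winged: 701 × 1/2 = 350.5
  vestigial-winged: 701 × 1/2 = 350.5
χ² = Σ (O − E)² / E
  wild-type winged: (354 − 350.5)² / 350.5 = 0.0350
  vestigial-winged: (347 − 350.5)² / 350.5 = 0.0350
χ² = 0.0350 + 0.0350 = 0.070
Degrees of freedom = 2 − 1 = 1; critical value at α = 0.01 is 6.635.
Since 0.070 < 6.635, we fail to reject the null hypothesis — the data are consistent with the 1:1 ratio.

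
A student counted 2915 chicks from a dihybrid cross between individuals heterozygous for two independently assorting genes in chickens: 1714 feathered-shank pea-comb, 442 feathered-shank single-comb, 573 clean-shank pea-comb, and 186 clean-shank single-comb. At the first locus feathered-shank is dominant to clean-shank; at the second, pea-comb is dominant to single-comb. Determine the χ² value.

A dihybrid F₂ with independent assortment and complete dominance at both loci gives a 9:3:3:1 phenotypic ratio.
Total ratio parts = 16. Expected numbers out of 2915:
  feathered-shank pea-comb: 2915 × 9/16 = 1639.6875
  feathered-shank single-comb: 2915 × 3/16 = 546.5625
  clean-shank pea-comb: 2915 × 3/16 = 546.5625
  clean-shank single-comb: 2915 × 1/16 = 182.1875
χ² = Σ (O − E)² / E
  feathered-shank pea-comb: (1714 − 1639.6875)² / 1639.6875 = 3.3679
  feathered-shank single-comb: (442 − 546.5625)² / 546.5625 = 20.0038
  clean-shank pea-comb: (573 − 546.5625)² / 546.5625 = 1.2788
  clean-shank single-comb: (186 − 182.1875)² / 182.1875 = 0.0798
χ² = 3.3679 + 20.0038 + 1.2788 + 0.0798 = 24.7303 ≈ 24.730

24.730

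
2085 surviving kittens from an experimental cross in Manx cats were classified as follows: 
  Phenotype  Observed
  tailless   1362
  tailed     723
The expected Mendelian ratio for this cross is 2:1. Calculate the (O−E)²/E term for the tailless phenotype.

Expected counts for N = 2085 under a 2:1 ratio (total parts = 3):
  tailless: 2085 × 2/3 = 1390
  tailed: 2085 × 1/3 = 695
Contribution of tailless: (1362 − 1390)² / 1390 = 0.5640

0.564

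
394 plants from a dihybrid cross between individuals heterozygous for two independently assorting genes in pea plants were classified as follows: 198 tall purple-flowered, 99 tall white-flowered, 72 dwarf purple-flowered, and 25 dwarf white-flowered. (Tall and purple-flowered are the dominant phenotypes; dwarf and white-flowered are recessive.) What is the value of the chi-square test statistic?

A dihybrid F₂ with independent assortment and complete dominance at both loci gives a 9:3:3:1 phenotypic ratio.
Total ratio parts = 16. Expected numbers out of 394:
  tall purple-flowered: 394 × 9/16 = 221.625
  tall white-flowered: 394 × 3/16 = 73.875
  dwarf purple-flowered: 394 × 3/16 = 73.875
  dwarf white-flowered: 394 × 1/16 = 24.625
χ² = Σ (O − E)² / E
  tall purple-flowered: (198 − 221.625)² / 221.625 = 2.5184
  tall white-flowered: (99 − 73.875)² / 73.875 = 8.5451
  dwarf purple-flowered: (72 − 73.875)² / 73.875 = 0.0476
  dwarf white-flowered: (25 − 24.625)² / 24.625 = 0.0057
χ² = 2.5184 + 8.5451 + 0.0476 + 0.0057 = 11.1168 ≈ 11.117

11.117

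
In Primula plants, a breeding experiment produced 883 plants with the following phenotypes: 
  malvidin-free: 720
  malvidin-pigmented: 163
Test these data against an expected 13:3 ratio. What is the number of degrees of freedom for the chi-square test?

1

A goodness-of-fit test with 2 phenotype classes has df = 2 − 1 = 1.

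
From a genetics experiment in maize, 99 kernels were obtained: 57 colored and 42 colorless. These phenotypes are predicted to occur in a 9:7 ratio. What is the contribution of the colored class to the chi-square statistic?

0.031

The 9:7 ratio has 16 parts, so with N = 99 the expected counts are:
  colored: 99 × 9/16 = 55.6875
  colorless: 99 × 7/16 = 43.3125
Contribution of colored: (57 − 55.6875)² / 55.6875 = 0.0309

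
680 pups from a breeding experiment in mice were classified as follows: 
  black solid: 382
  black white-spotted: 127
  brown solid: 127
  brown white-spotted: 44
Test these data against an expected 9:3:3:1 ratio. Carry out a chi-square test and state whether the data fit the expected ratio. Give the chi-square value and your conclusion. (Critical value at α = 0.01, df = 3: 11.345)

0.058; consistent

Total ratio parts = 16. Expected numbers out of 680:
  black solid: 680 × 9/16 = 382.5
  black white-spotted: 680 × 3/16 = 127.5
  brown solid: 680 × 3/16 = 127.5
  brown white-spotted: 680 × 1/16 = 42.5
χ² = Σ (O − E)² / E
  black solid: (382 − 382.5)² / 382.5 = 0.0007
  black white-spotted: (127 − 127.5)² / 127.5 = 0.0020
  brown solid: (127 − 127.5)² / 127.5 = 0.0020
  brown white-spotted: (44 − 42.5)² / 42.5 = 0.0529
χ² = 0.0007 + 0.0020 + 0.0020 + 0.0529 = 0.0576 ≈ 0.058
Degrees of freedom = 4 − 1 = 3; critical value at α = 0.01 is 11.345.
Since 0.058 < 11.345, we fail to reject the null hypothesis — the data are consistent with the 9:3:3:1 ratio.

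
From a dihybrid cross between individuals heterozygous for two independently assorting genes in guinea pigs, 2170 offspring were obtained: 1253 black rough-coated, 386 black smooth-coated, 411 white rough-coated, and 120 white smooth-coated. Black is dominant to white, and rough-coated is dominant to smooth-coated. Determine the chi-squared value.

3.772

A dihybrid F₂ with independent assortment and complete dominance at both loci gives a 9:3:3:1 phenotypic ratio.
Expected counts for N = 2170 under a 9:3:3:1 ratio (total parts = 16):
  black rough-coated: 2170 × 9/16 = 1220.625
  black smooth-coated: 2170 × 3/16 = 406.875
  white rough-coated: 2170 × 3/16 = 406.875
  white smooth-coated: 2170 × 1/16 = 135.625
χ² = Σ (O − E)² / E
  black rough-coated: (1253 − 1220.625)² / 1220.625 = 0.8587
  black smooth-coated: (386 − 406.875)² / 406.875 = 1.0710
  white rough-coated: (411 − 406.875)² / 406.875 = 0.0418
  white smooth-coated: (120 − 135.625)² / 135.625 = 1.8001
χ² = 0.8587 + 1.0710 + 0.0418 + 1.8001 = 3.7716 ≈ 3.772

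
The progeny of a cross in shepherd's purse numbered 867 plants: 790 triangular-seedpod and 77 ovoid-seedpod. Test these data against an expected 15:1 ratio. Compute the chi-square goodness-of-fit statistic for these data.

Total ratio parts = 16. Expected numbers out of 867:
  triangular-seedpod: 867 × 15/16 = 812.8125
  ovoid-seedpod: 867 × 1/16 = 54.1875
χ² = Σ (O − E)² / E
  triangular-seedpod: (790 − 812.8125)² / 812.8125 = 0.6403
  ovoid-seedpod: (77 − 54.1875)² / 54.1875 = 9.6039
χ² = 0.6403 + 9.6039 = 10.2442 ≈ 10.244

10.244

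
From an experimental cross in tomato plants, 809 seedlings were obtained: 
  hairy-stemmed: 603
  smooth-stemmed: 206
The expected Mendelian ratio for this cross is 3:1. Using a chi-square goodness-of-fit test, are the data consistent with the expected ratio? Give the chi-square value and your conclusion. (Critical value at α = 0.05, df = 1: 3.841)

Expected counts for N = 809 under a 3:1 ratio (total parts = 4):
  hairy-stemmed: 809 × 3/4 = 606.75
  smooth-stemmed: 809 × 1/4 = 202.25
χ² = Σ (O − E)² / E
  hairy-stemmed: (603 − 606.75)² / 606.75 = 0.0232
  smooth-stemmed: (206 − 202.25)² / 202.25 = 0.0695
χ² = 0.0232 + 0.0695 = 0.0927 ≈ 0.093
Degrees of freedom = 2 − 1 = 1; critical value at α = 0.05 is 3.841.
Since 0.093 < 3.841, we fail to reject the null hypothesis — the data are consistent with the 3:1 ratio.

0.093; consistent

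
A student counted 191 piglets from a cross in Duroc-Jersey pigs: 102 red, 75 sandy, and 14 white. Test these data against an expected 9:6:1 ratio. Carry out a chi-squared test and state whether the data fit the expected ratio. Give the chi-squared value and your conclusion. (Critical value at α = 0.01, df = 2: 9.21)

Under the 9:6:1 hypothesis (Σ ratio = 16, N = 191):
  red: 191 × 9/16 = 107.4375
  sandy: 191 × 6/16 = 71.625
  white: 191 × 1/16 = 11.9375
χ² = Σ (O − E)² / E
  red: (102 − 107.4375)² / 107.4375 = 0.2752
  sandy: (75 − 71.625)² / 71.625 = 0.1590
  white: (14 − 11.9375)² / 11.9375 = 0.3563
χ² = 0.2752 + 0.1590 + 0.3563 = 0.7905 ≈ 0.791
Degrees of freedom = 3 − 1 = 2; critical value at α = 0.01 is 9.21.
Since 0.791 < 9.21, we fail to reject the null hypothesis — the data are consistent with the 9:6:1 ratio.

0.791; consistent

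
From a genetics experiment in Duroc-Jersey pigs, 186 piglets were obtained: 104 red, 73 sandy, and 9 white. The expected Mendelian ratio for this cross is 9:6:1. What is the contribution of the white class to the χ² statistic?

Expected counts for N = 186 under a 9:6:1 ratio (total parts = 16):
  red: 186 × 9/16 = 104.625
  sandy: 186 × 6/16 = 69.75
  white: 186 × 1/16 = 11.625
Contribution of white: (9 − 11.625)² / 11.625 = 0.5927

0.593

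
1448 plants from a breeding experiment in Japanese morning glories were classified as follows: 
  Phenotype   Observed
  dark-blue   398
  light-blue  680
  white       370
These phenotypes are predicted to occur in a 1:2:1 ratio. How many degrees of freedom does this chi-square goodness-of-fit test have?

2

A goodness-of-fit test with 3 phenotype classes has df = 3 − 1 = 2.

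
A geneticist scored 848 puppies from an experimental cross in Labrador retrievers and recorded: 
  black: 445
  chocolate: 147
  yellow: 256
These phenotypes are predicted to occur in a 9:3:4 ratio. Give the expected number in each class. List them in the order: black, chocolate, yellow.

Expected counts for N = 848 under a 9:3:4 ratio (total parts = 16):
  black: 848 × 9/16 = 477
  chocolate: 848 × 3/16 = 159
  yellow: 848 × 4/16 = 212

477, 159, 212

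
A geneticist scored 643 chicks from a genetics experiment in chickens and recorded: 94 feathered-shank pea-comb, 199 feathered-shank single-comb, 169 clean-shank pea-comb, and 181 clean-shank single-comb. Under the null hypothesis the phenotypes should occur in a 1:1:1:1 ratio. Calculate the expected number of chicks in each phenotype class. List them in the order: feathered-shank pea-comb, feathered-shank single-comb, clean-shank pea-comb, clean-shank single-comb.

Under the 1:1:1:1 hypothesis (Σ ratio = 4, N = 643):
  feathered-shank pea-comb: 643 × 1/4 = 160.75
  feathered-shank single-comb: 643 × 1/4 = 160.75
  clean-shank pea-comb: 643 × 1/4 = 160.75
  clean-shank single-comb: 643 × 1/4 = 160.75

160.75, 160.75, 160.75, 160.75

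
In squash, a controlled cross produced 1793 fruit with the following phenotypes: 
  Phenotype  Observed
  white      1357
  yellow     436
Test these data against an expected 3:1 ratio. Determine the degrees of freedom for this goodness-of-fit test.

1

A goodness-of-fit test with 2 phenotype classes has df = 2 − 1 = 1.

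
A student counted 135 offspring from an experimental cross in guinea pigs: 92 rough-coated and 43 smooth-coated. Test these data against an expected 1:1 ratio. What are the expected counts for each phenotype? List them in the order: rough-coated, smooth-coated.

67.5, 67.5

Expected counts for N = 135 under a 1:1 ratio (total parts = 2):
  rough-coated: 135 × 1/2 = 67.5
  smooth-coated: 135 × 1/2 = 67.5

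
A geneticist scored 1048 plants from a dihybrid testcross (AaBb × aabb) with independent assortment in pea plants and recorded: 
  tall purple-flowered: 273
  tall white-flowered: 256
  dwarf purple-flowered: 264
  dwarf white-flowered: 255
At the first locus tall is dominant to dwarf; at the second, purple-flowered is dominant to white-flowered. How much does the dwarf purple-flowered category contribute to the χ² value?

A dihybrid testcross with independent assortment gives a 1:1:1:1 ratio.
Expected counts for N = 1048 under a 1:1:1:1 ratio (total parts = 4):
  tall purple-flowered: 1048 × 1/4 = 262
  tall white-flowered: 1048 × 1/4 = 262
  dwarf purple-flowered: 1048 × 1/4 = 262
  dwarf white-flowered: 1048 × 1/4 = 262
Contribution of dwarf purple-flowered: (264 − 262)² / 262 = 0.0153

0.015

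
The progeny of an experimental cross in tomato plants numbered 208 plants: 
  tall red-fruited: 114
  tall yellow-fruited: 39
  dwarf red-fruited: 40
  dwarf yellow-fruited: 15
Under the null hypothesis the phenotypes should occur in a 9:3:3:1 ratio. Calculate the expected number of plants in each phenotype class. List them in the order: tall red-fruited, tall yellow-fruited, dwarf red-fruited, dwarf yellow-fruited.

Total ratio parts = 16. Expected numbers out of 208:
  tall red-fruited: 208 × 9/16 = 117
  tall yellow-fruited: 208 × 3/16 = 39
  dwarf red-fruited: 208 × 3/16 = 39
  dwarf yellow-fruited: 208 × 1/16 = 13

117, 39, 39, 13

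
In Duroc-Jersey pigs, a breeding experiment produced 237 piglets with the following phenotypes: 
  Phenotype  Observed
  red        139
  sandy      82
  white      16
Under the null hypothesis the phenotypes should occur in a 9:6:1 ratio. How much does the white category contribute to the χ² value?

0.095

The 9:6:1 ratio has 16 parts, so with N = 237 the expected counts are:
  red: 237 × 9/16 = 133.3125
  sandy: 237 × 6/16 = 88.875
  white: 237 × 1/16 = 14.8125
Contribution of white: (16 − 14.8125)² / 14.8125 = 0.0952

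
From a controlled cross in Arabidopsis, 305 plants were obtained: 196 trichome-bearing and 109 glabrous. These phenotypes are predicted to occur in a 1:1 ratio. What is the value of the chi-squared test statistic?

24.816

Under the 1:1 hypothesis (Σ ratio = 2, N = 305):
  trichome-bearing: 305 × 1/2 = 152.5
  glabrous: 305 × 1/2 = 152.5
χ² = Σ (O − E)² / E
  trichome-bearing: (196 − 152.5)² / 152.5 = 12.4082
  glabrous: (109 − 152.5)² / 152.5 = 12.4082
χ² = 12.4082 + 12.4082 = 24.8164 ≈ 24.816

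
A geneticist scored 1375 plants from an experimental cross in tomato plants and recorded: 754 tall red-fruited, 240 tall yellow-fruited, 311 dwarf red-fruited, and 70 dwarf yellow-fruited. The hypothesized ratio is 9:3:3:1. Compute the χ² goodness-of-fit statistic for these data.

15.648

Expected counts for N = 1375 under a 9:3:3:1 ratio (total parts = 16):
  tall red-fruited: 1375 × 9/16 = 773.4375
  tall yellow-fruited: 1375 × 3/16 = 257.8125
  dwarf red-fruited: 1375 × 3/16 = 257.8125
  dwarf yellow-fruited: 1375 × 1/16 = 85.9375
χ² = Σ (O − E)² / E
  tall red-fruited: (754 − 773.4375)² / 773.4375 = 0.4885
  tall yellow-fruited: (240 − 257.8125)² / 257.8125 = 1.2307
  dwarf red-fruited: (311 − 257.8125)² / 257.8125 = 10.9727
  dwarf yellow-fruited: (70 − 85.9375)² / 85.9375 = 2.9557
χ² = 0.4885 + 1.2307 + 10.9727 + 2.9557 = 15.6476 ≈ 15.648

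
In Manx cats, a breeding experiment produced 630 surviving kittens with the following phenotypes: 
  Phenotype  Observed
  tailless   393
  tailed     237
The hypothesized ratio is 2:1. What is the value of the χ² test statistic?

Under the 2:1 hypothesis (Σ ratio = 3, N = 630):
  tailless: 630 × 2/3 = 420
  tailed: 630 × 1/3 = 210
χ² = Σ (O − E)² / E
  tailless: (393 − 420)² / 420 = 1.7357
  tailed: (237 − 210)² / 210 = 3.4714
χ² = 1.7357 + 3.4714 = 5.2071 ≈ 5.207

5.207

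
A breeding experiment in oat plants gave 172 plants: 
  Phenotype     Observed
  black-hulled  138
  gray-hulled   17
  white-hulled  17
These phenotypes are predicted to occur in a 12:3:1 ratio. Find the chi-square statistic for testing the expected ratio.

11.473

Total ratio parts = 16. Expected numbers out of 172:
  black-hulled: 172 × 12/16 = 129
  gray-hulled: 172 × 3/16 = 32.25
  white-hulled: 172 × 1/16 = 10.75
χ² = Σ (O − E)² / E
  black-hulled: (138 − 129)² / 129 = 0.6279
  gray-hulled: (17 − 32.25)² / 32.25 = 7.2112
  white-hulled: (17 − 10.75)² / 10.75 = 3.6337
χ² = 0.6279 + 7.2112 + 3.6337 = 11.4728 ≈ 11.473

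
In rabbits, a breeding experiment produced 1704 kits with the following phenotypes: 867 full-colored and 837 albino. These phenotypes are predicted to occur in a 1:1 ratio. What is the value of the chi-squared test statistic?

Total ratio parts = 2. Expected numbers out of 1704:
  full-colored: 1704 × 1/2 = 852
  albino: 1704 × 1/2 = 852
χ² = Σ (O − E)² / E
  full-colored: (867 − 852)² / 852 = 0.2641
  albino: (837 − 852)² / 852 = 0.2641
χ² = 0.2641 + 0.2641 = 0.5282 ≈ 0.528

0.528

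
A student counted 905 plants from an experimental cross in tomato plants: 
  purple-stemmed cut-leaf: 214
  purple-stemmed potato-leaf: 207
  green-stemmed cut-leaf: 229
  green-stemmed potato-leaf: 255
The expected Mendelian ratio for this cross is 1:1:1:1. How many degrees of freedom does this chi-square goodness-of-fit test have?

3

A goodness-of-fit test with 4 phenotype classes has df = 4 − 1 = 3.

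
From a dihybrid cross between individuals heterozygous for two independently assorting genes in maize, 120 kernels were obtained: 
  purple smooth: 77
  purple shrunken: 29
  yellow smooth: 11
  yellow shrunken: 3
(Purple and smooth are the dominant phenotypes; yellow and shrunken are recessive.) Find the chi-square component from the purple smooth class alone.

1.337

A dihybrid F₂ with independent assortment and complete dominance at both loci gives a 9:3:3:1 phenotypic ratio.
Total ratio parts = 16. Expected numbers out of 120:
  purple smooth: 120 × 9/16 = 67.5
  purple shrunken: 120 × 3/16 = 22.5
  yellow smooth: 120 × 3/16 = 22.5
  yellow shrunken: 120 × 1/16 = 7.5
Contribution of purple smooth: (77 − 67.5)² / 67.5 = 1.3370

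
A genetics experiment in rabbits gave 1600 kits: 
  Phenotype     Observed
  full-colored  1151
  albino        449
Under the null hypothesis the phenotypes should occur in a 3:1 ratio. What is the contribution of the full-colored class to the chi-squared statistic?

Total ratio parts = 4. Expected numbers out of 1600:
  full-colored: 1600 × 3/4 = 1200
  albino: 1600 × 1/4 = 400
Contribution of full-colored: (1151 − 1200)² / 1200 = 2.0008

2.001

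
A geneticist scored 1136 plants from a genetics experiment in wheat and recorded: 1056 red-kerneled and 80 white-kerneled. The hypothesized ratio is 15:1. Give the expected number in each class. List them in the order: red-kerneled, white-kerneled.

The 15:1 ratio has 16 parts, so with N = 1136 the expected counts are:
  red-kerneled: 1136 × 15/16 = 1065
  white-kerneled: 1136 × 1/16 = 71

1065, 71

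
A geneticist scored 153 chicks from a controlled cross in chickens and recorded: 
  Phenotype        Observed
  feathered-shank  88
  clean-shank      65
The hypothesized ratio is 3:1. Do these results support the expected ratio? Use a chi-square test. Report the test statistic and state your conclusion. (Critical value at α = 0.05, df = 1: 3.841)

Under the 3:1 hypothesis (Σ ratio = 4, N = 153):
  feathered-shank: 153 × 3/4 = 114.75
  clean-shank: 153 × 1/4 = 38.25
χ² = Σ (O − E)² / E
  feathered-shank: (88 − 114.75)² / 114.75 = 6.2358
  clean-shank: (65 − 38.25)² / 38.25 = 18.7075
χ² = 6.2358 + 18.7075 = 24.9433 ≈ 24.943
Degrees of freedom = 2 − 1 = 1; critical value at α = 0.05 is 3.841.
Since 24.943 > 3.841, we reject the null hypothesis — the data do not fit the 3:1 ratio.

24.943; not consistent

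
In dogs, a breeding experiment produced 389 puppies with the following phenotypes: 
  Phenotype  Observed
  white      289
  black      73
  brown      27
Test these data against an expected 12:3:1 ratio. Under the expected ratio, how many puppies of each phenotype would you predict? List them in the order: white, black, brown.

Total ratio parts = 16. Expected numbers out of 389:
  white: 389 × 12/16 = 291.75
  black: 389 × 3/16 = 72.9375
  brown: 389 × 1/16 = 24.3125

291.75, 72.9375, 24.3125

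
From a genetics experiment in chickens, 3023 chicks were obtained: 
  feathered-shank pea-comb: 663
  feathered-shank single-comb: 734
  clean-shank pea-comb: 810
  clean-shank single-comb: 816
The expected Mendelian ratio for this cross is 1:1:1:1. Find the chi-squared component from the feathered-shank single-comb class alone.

The 1:1:1:1 ratio has 4 parts, so with N = 3023 the expected counts are:
  feathered-shank pea-comb: 3023 × 1/4 = 755.75
  feathered-shank single-comb: 3023 × 1/4 = 755.75
  clean-shank pea-comb: 3023 × 1/4 = 755.75
  clean-shank single-comb: 3023 × 1/4 = 755.75
Contribution of feathered-shank single-comb: (734 − 755.75)² / 755.75 = 0.6260

0.626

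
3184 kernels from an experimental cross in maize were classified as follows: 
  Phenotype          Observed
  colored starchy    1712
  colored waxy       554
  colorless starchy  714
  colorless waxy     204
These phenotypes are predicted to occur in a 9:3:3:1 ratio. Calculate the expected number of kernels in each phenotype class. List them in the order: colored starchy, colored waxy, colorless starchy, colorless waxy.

Expected counts for N = 3184 under a 9:3:3:1 ratio (total parts = 16):
  colored starchy: 3184 × 9/16 = 1791
  colored waxy: 3184 × 3/16 = 597
  colorless starchy: 3184 × 3/16 = 597
  colorless waxy: 3184 × 1/16 = 199

1791, 597, 597, 199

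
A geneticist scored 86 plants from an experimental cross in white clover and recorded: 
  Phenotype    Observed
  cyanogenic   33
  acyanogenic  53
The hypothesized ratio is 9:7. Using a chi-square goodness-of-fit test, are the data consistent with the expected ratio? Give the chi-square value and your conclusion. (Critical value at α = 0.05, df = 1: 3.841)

Under the 9:7 hypothesis (Σ ratio = 16, N = 86):
  cyanogenic: 86 × 9/16 = 48.375
  acyanogenic: 86 × 7/16 = 37.625
χ² = Σ (O − E)² / E
  cyanogenic: (33 − 48.375)² / 48.375 = 4.8866
  acyanogenic: (53 − 37.625)² / 37.625 = 6.2828
χ² = 4.8866 + 6.2828 = 11.1694 ≈ 11.169
Degrees of freedom = 2 − 1 = 1; critical value at α = 0.05 is 3.841.
Since 11.169 > 3.841, we reject the null hypothesis — the data do not fit the 9:7 ratio.

11.169; not consistent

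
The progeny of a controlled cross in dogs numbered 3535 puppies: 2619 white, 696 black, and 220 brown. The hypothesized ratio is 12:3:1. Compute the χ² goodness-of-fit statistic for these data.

2.058

Total ratio parts = 16. Expected numbers out of 3535:
  white: 3535 × 12/16 = 2651.25
  black: 3535 × 3/16 = 662.8125
  brown: 3535 × 1/16 = 220.9375
χ² = Σ (O − E)² / E
  white: (2619 − 2651.25)² / 2651.25 = 0.3923
  black: (696 − 662.8125)² / 662.8125 = 1.6617
  brown: (220 − 220.9375)² / 220.9375 = 0.0040
χ² = 0.3923 + 1.6617 + 0.0040 = 2.058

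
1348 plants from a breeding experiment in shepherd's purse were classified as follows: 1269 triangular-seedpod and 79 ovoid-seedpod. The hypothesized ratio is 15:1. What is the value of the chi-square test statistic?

0.349

The 15:1 ratio has 16 parts, so with N = 1348 the expected counts are:
  triangular-seedpod: 1348 × 15/16 = 1263.75
  ovoid-seedpod: 1348 × 1/16 = 84.25
χ² = Σ (O − E)² / E
  triangular-seedpod: (1269 − 1263.75)² / 1263.75 = 0.0218
  ovoid-seedpod: (79 − 84.25)² / 84.25 = 0.3272
χ² = 0.0218 + 0.3272 = 0.349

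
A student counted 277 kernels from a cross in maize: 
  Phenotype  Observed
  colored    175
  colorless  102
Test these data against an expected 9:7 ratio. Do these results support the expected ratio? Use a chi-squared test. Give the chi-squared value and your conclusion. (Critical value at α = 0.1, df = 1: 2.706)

The 9:7 ratio has 16 parts, so with N = 277 the expected counts are:
  colored: 277 × 9/16 = 155.8125
  colorless: 277 × 7/16 = 121.1875
χ² = Σ (O − E)² / E
  colored: (175 − 155.8125)² / 155.8125 = 2.3628
  colorless: (102 − 121.1875)² / 121.1875 = 3.0379
χ² = 2.3628 + 3.0379 = 5.4007 ≈ 5.401
Degrees of freedom = 2 − 1 = 1; critical value at α = 0.1 is 2.706.
Since 5.401 > 2.706, we reject the null hypothesis — the data do not fit the 9:7 ratio.

5.401; not consistent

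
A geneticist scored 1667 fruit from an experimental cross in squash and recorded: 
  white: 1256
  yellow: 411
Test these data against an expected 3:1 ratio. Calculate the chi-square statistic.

Under the 3:1 hypothesis (Σ ratio = 4, N = 1667):
  white: 1667 × 3/4 = 1250.25
  yellow: 1667 × 1/4 = 416.75
χ² = Σ (O − E)² / E
  white: (1256 − 1250.25)² / 1250.25 = 0.0264
  yellow: (411 − 416.75)² / 416.75 = 0.0793
χ² = 0.0264 + 0.0793 = 0.1057 ≈ 0.106

0.106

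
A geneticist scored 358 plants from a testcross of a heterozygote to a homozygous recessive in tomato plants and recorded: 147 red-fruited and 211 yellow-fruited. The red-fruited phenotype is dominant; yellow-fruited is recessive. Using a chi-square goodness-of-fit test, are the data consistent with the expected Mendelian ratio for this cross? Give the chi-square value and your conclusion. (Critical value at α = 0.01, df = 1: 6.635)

A testcross of a heterozygote (Aa × aa) gives a 1:1 phenotypic ratio.
The 1:1 ratio has 2 parts, so with N = 358 the expected counts are:
  red-fruited: 358 × 1/2 = 179
  yellow-fruited: 358 × 1/2 = 179
χ² = Σ (O − E)² / E
  red-fruited: (147 − 179)² / 179 = 5.7207
  yellow-fruited: (211 − 179)² / 179 = 5.7207
χ² = 5.7207 + 5.7207 = 11.4414 ≈ 11.441
Degrees of freedom = 2 − 1 = 1; critical value at α = 0.01 is 6.635.
Since 11.441 > 6.635, we reject the null hypothesis — the data do not fit the 1:1 ratio.

11.441; not consistent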